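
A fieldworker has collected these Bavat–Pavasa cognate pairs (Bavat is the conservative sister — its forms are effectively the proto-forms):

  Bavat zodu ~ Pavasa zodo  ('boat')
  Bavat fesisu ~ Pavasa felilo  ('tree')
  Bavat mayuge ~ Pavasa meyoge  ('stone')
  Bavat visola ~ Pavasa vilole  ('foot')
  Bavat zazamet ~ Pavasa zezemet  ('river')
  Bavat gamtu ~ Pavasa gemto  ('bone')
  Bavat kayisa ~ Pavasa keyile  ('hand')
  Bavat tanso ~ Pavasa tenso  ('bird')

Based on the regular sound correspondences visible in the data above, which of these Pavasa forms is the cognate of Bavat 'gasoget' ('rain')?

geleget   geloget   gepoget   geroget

mayuge ~ meyoge, zazamet ~ zezemet — Bavat a corresponds to Pavasa e after a consonant, before a consonant other than r, m, n, p, b, f, v.
visola ~ vilole — Bavat s corresponds to Pavasa l between vowels (before a back vowel).
Applying these to Bavat 'gasoget':
  gasoget → gesoget   (a→e after a consonant, before a consonant other than r, m, n, p, b, f, v)
  gesoget → geloget   (s→l between vowels (before a back vowel))
So the Pavasa cognate is 'geloget'.

geloget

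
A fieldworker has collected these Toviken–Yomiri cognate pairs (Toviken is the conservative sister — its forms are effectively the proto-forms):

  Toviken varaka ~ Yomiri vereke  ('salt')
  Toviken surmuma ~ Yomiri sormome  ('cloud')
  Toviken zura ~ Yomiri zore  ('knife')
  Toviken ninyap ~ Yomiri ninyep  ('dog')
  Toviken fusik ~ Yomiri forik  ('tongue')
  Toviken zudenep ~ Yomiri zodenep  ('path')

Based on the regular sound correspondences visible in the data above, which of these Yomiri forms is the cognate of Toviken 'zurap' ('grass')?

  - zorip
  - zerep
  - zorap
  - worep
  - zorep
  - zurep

zorep

surmuma ~ sormome, zura ~ zore — Toviken u corresponds to Yomiri o after a consonant, before r.
ninyap ~ ninyep — Toviken a corresponds to Yomiri e after a consonant, before a labial obstruent.
Applying these to Toviken 'zurap':
  zurap → zorap   (u→o after a consonant, before r)
  zorap → zorep   (a→e after a consonant, before a labial obstruent)
So the Yomiri cognate is 'zorep'.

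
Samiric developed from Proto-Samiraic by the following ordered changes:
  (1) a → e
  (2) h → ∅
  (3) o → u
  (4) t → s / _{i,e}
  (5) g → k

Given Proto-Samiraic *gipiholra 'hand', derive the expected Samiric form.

Samiric: start from *gipiholra.
  rule 1 (vowel merger): gipiholra → gipiholre
  rule 2 (h-loss): gipiholre → gipiolre
  rule 3 (vowel merger): gipiolre → gipiulre
  rule 4: no change — gipiulre
  rule 5 (unconditioned shift): gipiulre → kipiulre
  ⇒ Samiric kipiulre

kipiulre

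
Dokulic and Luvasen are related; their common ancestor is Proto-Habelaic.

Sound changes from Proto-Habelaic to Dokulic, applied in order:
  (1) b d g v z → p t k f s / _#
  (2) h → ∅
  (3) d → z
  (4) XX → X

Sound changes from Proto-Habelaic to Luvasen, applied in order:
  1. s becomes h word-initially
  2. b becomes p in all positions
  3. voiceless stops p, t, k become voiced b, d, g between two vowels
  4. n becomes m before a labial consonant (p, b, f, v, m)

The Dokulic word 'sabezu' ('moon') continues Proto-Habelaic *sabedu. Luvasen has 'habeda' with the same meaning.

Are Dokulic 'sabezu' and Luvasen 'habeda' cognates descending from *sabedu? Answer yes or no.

no

Derive the expected Luvasen reflex of *sabedu:
Luvasen: *sabedu
  sabedu → habedu   [debuccalisation]
  habedu → hapedu   [unconditioned shift]
  hapedu → habedu   [intervocalic voicing]
  habedu (rule 4 does not apply)
  giving Luvasen habedu.
The regular Luvasen reflex would be 'habedu', but the attested form is 'habeda'. The correspondence is irregular, so they are not cognates (the Luvasen form has a different source).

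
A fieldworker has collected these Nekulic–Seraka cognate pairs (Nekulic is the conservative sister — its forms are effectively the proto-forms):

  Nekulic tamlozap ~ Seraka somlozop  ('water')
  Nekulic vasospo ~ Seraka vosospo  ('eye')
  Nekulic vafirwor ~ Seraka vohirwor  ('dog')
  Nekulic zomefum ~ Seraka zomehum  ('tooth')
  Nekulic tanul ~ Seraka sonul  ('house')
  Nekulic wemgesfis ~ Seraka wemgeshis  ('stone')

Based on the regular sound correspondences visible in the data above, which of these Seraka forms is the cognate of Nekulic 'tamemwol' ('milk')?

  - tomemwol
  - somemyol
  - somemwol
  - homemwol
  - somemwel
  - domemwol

somemwol

tamlozap ~ somlozop, tanul ~ sonul — Nekulic t corresponds to Seraka s word-initially before a back vowel.
tamlozap ~ somlozop — Nekulic a corresponds to Seraka o after a consonant, before a nasal.
Applying these to Nekulic 'tamemwol':
  tamemwol → samemwol   (t→s word-initially before a back vowel)
  samemwol → somemwol   (a→o after a consonant, before a nasal)
So the Seraka cognate is 'somemwol'.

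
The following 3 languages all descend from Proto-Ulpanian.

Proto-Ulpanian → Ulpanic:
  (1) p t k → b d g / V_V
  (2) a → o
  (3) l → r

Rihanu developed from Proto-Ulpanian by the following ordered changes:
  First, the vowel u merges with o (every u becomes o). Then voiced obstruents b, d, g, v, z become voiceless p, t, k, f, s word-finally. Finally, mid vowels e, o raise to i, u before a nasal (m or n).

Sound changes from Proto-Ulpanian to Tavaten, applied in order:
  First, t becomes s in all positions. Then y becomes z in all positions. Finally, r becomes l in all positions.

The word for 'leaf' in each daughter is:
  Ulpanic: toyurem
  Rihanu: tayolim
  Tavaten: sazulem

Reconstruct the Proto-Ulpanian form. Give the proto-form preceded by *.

*tayulem

Position 3: Ulpanic has y, Rihanu has y, Tavaten has z. Ulpanic preserves y here (none of its changes turn any other segment into y), so the proto-segment is *y.
Position 2: Ulpanic has o, Rihanu has a, Tavaten has a. Rihanu preserves a here (none of its changes turn any other segment into a), so the proto-segment is *a.
Position 4: Ulpanic has u, Rihanu has o, Tavaten has u. Ulpanic preserves u here (none of its changes turn any other segment into u), so the proto-segment is *u.
This points to *tayulem. Verify forward in each daughter:
Ulpanic: start from *tayulem.
  rule 1: no change — tayulem
  rule 2 (vowel merger): tayulem → toyulem
  rule 3 (unconditioned shift): toyulem → toyurem
  ⇒ Ulpanic toyurem
Rihanu: start from *tayulem.
  rule 1 (vowel merger): tayulem → tayolem
  rule 2: no change — tayolem
  rule 3 (pre-nasal raising): tayolem → tayolim
  ⇒ Rihanu tayolim
Tavaten: *tayulem > sayulem > sazulem  (by unconditioned shift, unconditioned shift)
*tayulem is the unique common source.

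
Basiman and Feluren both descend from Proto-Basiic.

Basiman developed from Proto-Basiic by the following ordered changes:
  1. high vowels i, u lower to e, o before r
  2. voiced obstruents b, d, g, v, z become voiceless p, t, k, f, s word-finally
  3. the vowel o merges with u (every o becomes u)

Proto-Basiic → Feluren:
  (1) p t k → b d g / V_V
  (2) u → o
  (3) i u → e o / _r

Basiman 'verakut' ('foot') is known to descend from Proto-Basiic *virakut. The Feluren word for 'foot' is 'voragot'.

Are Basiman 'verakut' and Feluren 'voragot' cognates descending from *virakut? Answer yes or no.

Derive the expected Feluren reflex of *virakut:
Feluren: *virakut > viragut > viragot > veragot  (by intervocalic voicing, vowel merger, pre-rhotic lowering)
The regular Feluren reflex would be 'veragot', but the attested form is 'voragot'. The correspondence is irregular, so they are not cognates (the Feluren form has a different source).

no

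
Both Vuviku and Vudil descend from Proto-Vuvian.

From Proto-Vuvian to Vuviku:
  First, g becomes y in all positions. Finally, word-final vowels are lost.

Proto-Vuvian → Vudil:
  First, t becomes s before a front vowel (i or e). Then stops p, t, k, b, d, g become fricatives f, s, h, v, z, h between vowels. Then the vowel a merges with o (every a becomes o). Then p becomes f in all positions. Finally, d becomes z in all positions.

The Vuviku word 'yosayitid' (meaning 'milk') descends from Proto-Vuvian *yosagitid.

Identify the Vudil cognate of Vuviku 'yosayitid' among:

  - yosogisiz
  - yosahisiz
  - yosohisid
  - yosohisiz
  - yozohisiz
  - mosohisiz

Vudil: start from *yosagitid.
  rule 1 (palatalisation): yosagitid → yosagisid
  rule 2 (intervocalic lenition): yosagisid → yosahisid
  rule 3 (vowel merger): yosahisid → yosohisid
  rule 4: no change — yosohisid
  rule 5 (unconditioned shift): yosohisid → yosohisiz
  ⇒ Vudil yosohisiz

yosohisiz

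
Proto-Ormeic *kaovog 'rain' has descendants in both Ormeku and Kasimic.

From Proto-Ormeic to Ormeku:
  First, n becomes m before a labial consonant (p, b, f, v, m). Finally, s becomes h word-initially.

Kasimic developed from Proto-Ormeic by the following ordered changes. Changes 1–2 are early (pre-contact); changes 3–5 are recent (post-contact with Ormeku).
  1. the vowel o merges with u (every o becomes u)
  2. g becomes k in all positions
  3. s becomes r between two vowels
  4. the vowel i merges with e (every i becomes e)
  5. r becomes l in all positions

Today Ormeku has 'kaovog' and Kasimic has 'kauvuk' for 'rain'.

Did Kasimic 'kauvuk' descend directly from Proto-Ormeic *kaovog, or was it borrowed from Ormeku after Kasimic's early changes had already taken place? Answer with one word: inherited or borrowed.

inherited

If inherited, *kaovog would pass through all of Kasimic's changes:
Kasimic: start from *kaovog.
  rule 1 (vowel merger): kaovog → kauvug
  rule 2 (unconditioned shift): kauvug → kauvuk
  rule 3: no change — kauvuk
  rule 4: no change — kauvuk
  rule 5: no change — kauvuk
  ⇒ Kasimic kauvuk
If borrowed from Ormeku 'kaovog' after the early changes, it would undergo only the recent ones:
  rule 3 (rhotacism): no change (kaovog)
  rule 4 (vowel merger): no change (kaovog)
  rule 5 (unconditioned shift): no change (kaovog)
  ⇒ as a loan: kaovog
Kasimic 'kauvuk' matches the inherited outcome exactly, so it is an inherited cognate, not a loan.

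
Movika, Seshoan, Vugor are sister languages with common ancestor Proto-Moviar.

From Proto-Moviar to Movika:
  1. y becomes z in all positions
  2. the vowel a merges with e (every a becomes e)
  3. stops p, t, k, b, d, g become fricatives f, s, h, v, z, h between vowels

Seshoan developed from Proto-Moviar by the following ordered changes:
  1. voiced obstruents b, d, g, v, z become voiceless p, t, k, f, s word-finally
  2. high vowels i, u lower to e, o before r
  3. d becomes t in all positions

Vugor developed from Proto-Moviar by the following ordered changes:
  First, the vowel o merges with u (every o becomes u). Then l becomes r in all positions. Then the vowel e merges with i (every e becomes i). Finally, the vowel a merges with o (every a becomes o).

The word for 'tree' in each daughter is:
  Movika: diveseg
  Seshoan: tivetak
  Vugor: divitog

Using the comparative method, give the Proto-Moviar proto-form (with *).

*divetag

Position 6: Movika has e, Seshoan has a, Vugor has o. Seshoan preserves a here (none of its changes turn any other segment into a), so the proto-segment is *a.
Position 4: Movika has e, Seshoan has e, Vugor has i. Taking the neighbouring segments as reconstructed: Movika e could go back to *a or *e; Seshoan e can only go back to *e; Vugor i could go back to *e or *i — the one source consistent with every daughter is *e.
Continuing position by position gives *divetag; check it forward:
Movika: *divetag > diveteg > diveseg  (by vowel merger, intervocalic lenition)
Seshoan: start from *divetag.
  rule 1 (final devoicing): divetag → divetak
  rule 2: no change — divetak
  rule 3 (unconditioned shift): divetak → tivetak
  ⇒ Seshoan tivetak
Vugor: *divetag
  divetag (rule 1 does not apply)
  divetag (rule 2 does not apply)
  divetag → divitag   [vowel merger]
  divitag → divitog   [vowel merger]
  giving Vugor divitog.
*divetag is the unique common source.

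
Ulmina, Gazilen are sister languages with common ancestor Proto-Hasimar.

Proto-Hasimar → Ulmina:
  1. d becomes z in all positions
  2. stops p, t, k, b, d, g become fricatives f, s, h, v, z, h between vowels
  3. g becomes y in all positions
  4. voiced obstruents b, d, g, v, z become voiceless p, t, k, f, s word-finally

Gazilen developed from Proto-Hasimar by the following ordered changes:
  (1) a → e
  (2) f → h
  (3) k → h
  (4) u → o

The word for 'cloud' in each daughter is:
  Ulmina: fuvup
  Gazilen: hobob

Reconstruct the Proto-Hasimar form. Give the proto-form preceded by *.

*fubub

Position 5: Ulmina has p, Gazilen has b. Gazilen preserves b here (none of its changes turn any other segment into b), so the proto-segment is *b.
Position 4: Ulmina has u, Gazilen has o. Ulmina preserves u here (none of its changes turn any other segment into u), so the proto-segment is *u.
Verify the candidate proto-form against each daughter:
Ulmina: *fubub
  fubub (rule 1 does not apply)
  fubub → fuvub   [intervocalic lenition]
  fuvub (rule 3 does not apply)
  fuvub → fuvup   [final devoicing]
  giving Ulmina fuvup.
Gazilen: start from *fubub.
  rule 1: no change — fubub
  rule 2 (unconditioned shift): fubub → hubub
  rule 3: no change — hubub
  rule 4 (vowel merger): hubub → hobob
  ⇒ Gazilen hobob
No other proto-form is consistent with every reflex, so the reconstruction is *fubub.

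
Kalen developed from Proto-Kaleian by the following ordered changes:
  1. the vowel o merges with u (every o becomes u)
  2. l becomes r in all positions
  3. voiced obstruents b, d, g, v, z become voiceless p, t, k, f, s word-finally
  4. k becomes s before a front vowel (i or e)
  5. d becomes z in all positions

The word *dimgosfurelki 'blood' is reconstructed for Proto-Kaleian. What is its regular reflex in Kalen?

Kalen: start from *dimgosfurelki.
  rule 1 (vowel merger): dimgosfurelki → dimgusfurelki
  rule 2 (unconditioned shift): dimgusfurelki → dimgusfurerki
  rule 3: no change — dimgusfurerki
  rule 4 (palatalisation): dimgusfurerki → dimgusfurersi
  rule 5 (unconditioned shift): dimgusfurersi → zimgusfurersi
  ⇒ Kalen zimgusfurersi

zimgusfurersi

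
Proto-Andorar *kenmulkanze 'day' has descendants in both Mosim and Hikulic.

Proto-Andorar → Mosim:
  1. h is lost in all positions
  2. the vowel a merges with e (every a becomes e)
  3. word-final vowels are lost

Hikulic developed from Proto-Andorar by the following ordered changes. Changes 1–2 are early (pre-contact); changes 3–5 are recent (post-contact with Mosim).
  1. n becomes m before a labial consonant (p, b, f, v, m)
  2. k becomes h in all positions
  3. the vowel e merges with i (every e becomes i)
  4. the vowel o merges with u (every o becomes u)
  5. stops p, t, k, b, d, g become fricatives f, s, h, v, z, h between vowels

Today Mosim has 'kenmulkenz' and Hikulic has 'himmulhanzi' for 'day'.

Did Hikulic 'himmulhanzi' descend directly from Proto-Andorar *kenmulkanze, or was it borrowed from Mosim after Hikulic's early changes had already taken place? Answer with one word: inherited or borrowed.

inherited

If inherited, *kenmulkanze would pass through all of Hikulic's changes:
Hikulic: *kenmulkanze > kemmulkanze > hemmulhanze > himmulhanzi  (by nasal place assimilation, unconditioned shift, vowel merger)
If borrowed from Mosim 'kenmulkenz' after the early changes, it would undergo only the recent ones:
  rule 3 (vowel merger): kenmulkenz → kinmulkinz
  rule 4 (vowel merger): no change (kinmulkinz)
  rule 5 (intervocalic lenition): no change (kinmulkinz)
  ⇒ as a loan: kinmulkinz
Hikulic 'himmulhanzi' matches the inherited outcome exactly, so it is an inherited cognate, not a loan.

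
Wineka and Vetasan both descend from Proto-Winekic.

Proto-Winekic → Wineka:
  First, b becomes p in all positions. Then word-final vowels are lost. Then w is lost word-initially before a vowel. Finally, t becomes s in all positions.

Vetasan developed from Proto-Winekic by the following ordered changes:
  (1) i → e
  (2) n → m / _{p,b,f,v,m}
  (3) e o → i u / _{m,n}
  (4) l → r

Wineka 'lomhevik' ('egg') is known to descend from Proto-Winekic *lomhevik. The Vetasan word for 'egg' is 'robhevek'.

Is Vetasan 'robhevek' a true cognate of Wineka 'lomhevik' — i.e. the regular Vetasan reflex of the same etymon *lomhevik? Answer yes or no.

no

Derive the expected Vetasan reflex of *lomhevik:
Vetasan: *lomhevik
  lomhevik → lomhevek   [vowel merger]
  lomhevek (rule 2 does not apply)
  lomhevek → lumhevek   [pre-nasal raising]
  lumhevek → rumhevek   [unconditioned shift]
  giving Vetasan rumhevek.
The regular Vetasan reflex would be 'rumhevek', but the attested form is 'robhevek'. The correspondence is irregular, so they are not cognates (the Vetasan form has a different source).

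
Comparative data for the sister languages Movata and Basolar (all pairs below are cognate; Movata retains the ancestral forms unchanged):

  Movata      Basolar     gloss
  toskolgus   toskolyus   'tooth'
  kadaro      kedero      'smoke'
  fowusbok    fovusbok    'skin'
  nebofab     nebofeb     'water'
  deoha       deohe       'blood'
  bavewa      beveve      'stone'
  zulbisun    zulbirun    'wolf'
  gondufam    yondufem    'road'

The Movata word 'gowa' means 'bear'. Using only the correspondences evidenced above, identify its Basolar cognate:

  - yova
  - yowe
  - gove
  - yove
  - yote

yove

gondufam ~ yondufem — Movata g corresponds to Basolar y word-initially before a back vowel.
bavewa ~ beveve — Movata w corresponds to Basolar v between vowels (before a back vowel).
deoha ~ deohe, bavewa ~ beveve — Movata a corresponds to Basolar e word-finally.
Applying these to Movata 'gowa':
  gowa → yowa   (g→y word-initially before a back vowel)
  yowa → yova   (w→v between vowels (before a back vowel))
  yova → yove   (a→e word-finally)
So the Basolar cognate is 'yove'.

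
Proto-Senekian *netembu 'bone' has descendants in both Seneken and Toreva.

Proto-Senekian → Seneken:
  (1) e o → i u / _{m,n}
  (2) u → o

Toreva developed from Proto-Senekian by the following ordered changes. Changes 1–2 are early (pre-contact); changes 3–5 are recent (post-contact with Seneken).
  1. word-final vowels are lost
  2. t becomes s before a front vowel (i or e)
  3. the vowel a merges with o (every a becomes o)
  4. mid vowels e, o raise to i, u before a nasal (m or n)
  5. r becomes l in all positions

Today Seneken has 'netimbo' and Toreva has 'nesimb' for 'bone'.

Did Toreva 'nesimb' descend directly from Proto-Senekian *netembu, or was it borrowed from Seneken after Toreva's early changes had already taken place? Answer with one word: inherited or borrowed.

inherited

If inherited, *netembu would pass through all of Toreva's changes:
Toreva: *netembu > netemb > nesemb > nesimb  (by apocope, palatalisation, pre-nasal raising)
If borrowed from Seneken 'netimbo' after the early changes, it would undergo only the recent ones:
  rule 3 (vowel merger): no change (netimbo)
  rule 4 (pre-nasal raising): no change (netimbo)
  rule 5 (unconditioned shift): no change (netimbo)
  ⇒ as a loan: netimbo
Toreva 'nesimb' matches the inherited outcome exactly, so it is an inherited cognate, not a loan.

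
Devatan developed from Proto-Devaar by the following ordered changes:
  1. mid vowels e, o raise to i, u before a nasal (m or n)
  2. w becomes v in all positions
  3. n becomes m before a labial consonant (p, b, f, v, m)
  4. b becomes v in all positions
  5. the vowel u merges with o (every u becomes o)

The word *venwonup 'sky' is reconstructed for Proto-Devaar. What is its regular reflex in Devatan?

Devatan: *venwonup > vinwunup > vinvunup > vimvunup > vimvonop  (by pre-nasal raising, unconditioned shift, nasal place assimilation, vowel merger)

vimvonop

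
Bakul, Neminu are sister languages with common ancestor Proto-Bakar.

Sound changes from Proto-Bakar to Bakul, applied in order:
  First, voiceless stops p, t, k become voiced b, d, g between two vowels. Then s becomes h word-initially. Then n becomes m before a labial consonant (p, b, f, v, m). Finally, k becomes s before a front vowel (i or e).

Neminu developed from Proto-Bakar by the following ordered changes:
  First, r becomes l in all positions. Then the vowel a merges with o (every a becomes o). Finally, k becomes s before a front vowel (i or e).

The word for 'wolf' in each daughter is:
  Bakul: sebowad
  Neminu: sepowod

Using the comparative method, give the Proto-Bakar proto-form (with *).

*kepowad

Position 1: Bakul has s, Neminu has s. Taking the neighbouring segments as reconstructed: Bakul s can only go back to *k; Neminu s could go back to *k or *s — the one source consistent with every daughter is *k.
Position 3: Bakul has b, Neminu has p. Neminu preserves p here (none of its changes turn any other segment into p), so the proto-segment is *p.
Position 6: Bakul has a, Neminu has o. Bakul preserves a here (none of its changes turn any other segment into a), so the proto-segment is *a.
The remaining positions agree across the daughters. Check the candidate against every language:
Bakul: *kepowad > kebowad > sebowad  (by intervocalic voicing, palatalisation)
Neminu: *kepowad
  kepowad (rule 1 does not apply)
  kepowad → kepowod   [vowel merger]
  kepowod → sepowod   [palatalisation]
  giving Neminu sepowod.
Only *kepowad yields all of Bakul sebowad, Neminu sepowod.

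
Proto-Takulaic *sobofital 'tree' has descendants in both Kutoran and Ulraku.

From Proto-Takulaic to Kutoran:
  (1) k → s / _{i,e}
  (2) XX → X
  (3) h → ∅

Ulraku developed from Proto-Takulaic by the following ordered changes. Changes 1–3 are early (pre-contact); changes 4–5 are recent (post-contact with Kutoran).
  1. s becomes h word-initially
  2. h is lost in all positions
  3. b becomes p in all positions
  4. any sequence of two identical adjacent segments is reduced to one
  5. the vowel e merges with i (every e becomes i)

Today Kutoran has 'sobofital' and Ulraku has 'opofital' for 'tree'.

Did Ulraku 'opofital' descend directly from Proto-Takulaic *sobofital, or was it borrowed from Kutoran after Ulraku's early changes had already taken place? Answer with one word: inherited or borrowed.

inherited

If inherited, *sobofital would pass through all of Ulraku's changes:
Ulraku: *sobofital > hobofital > obofital > opofital  (by debuccalisation, h-loss, unconditioned shift)
If borrowed from Kutoran 'sobofital' after the early changes, it would undergo only the recent ones:
  rule 4 (degemination): no change (sobofital)
  rule 5 (vowel merger): no change (sobofital)
  ⇒ as a loan: sobofital
Ulraku 'opofital' matches the inherited outcome exactly, so it is an inherited cognate, not a loan.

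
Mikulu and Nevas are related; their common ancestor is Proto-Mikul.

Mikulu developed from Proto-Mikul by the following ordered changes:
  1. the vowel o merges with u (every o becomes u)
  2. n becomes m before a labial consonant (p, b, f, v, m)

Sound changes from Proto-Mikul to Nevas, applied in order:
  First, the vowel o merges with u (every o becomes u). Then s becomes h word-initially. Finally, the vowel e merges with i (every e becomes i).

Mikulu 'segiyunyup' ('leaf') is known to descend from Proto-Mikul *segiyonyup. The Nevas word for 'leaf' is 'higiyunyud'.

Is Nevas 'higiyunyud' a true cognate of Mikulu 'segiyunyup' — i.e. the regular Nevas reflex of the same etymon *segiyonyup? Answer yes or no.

no

Derive the expected Nevas reflex of *segiyonyup:
Nevas: *segiyonyup
  segiyonyup → segiyunyup   [vowel merger]
  segiyunyup → hegiyunyup   [debuccalisation]
  hegiyunyup → higiyunyup   [vowel merger]
  giving Nevas higiyunyup.
The regular Nevas reflex would be 'higiyunyup', but the attested form is 'higiyunyud'. The correspondence is irregular, so they are not cognates (the Nevas form has a different source).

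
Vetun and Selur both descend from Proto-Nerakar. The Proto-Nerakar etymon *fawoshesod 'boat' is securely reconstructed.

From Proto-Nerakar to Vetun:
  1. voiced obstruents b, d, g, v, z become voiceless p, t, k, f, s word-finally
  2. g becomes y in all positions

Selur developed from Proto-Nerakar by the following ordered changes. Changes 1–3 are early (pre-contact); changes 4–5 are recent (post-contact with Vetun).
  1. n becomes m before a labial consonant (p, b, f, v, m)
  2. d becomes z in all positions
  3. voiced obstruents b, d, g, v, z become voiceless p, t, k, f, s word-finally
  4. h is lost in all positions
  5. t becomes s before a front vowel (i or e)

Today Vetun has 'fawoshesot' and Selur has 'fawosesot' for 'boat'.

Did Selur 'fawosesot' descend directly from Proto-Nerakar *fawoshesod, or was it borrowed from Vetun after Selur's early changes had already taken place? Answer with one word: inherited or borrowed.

borrowed

If inherited, *fawoshesod would pass through all of Selur's changes:
Selur: *fawoshesod > fawoshesoz > fawoshesos > fawosesos  (by unconditioned shift, final devoicing, h-loss)
If borrowed from Vetun 'fawoshesot' after the early changes, it would undergo only the recent ones:
  rule 4 (h-loss): fawoshesot → fawosesot
  rule 5 (palatalisation): no change (fawosesot)
  ⇒ as a loan: fawosesot
Selur 'fawosesot' matches the loan outcome 'fawosesot', not the inherited 'fawosesos' — it skipped the early Selur changes, so it was borrowed from Vetun.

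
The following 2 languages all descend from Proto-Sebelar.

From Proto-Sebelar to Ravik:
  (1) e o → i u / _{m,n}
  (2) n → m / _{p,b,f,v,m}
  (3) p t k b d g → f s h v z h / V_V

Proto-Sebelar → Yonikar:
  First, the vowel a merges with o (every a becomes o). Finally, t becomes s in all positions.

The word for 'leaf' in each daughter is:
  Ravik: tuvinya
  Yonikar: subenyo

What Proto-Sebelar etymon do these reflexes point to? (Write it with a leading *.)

Position 3: Ravik has v, Yonikar has b. Yonikar preserves b here (none of its changes turn any other segment into b), so the proto-segment is *b.
Position 7: Ravik has a, Yonikar has o. Ravik preserves a here (none of its changes turn any other segment into a), so the proto-segment is *a.
Position 1: Ravik has t, Yonikar has s. Ravik preserves t here (none of its changes turn any other segment into t), so the proto-segment is *t.
Verify the candidate proto-form against each daughter:
Ravik: *tubenya
  tubenya → tubinya   [pre-nasal raising]
  tubinya (rule 2 does not apply)
  tubinya → tuvinya   [intervocalic lenition]
  giving Ravik tuvinya.
Yonikar: *tubenya
  tubenya → tubenyo   [vowel merger]
  tubenyo → subenyo   [unconditioned shift]
  giving Yonikar subenyo.
No other proto-form is consistent with every reflex, so the reconstruction is *tubenya.

*tubenya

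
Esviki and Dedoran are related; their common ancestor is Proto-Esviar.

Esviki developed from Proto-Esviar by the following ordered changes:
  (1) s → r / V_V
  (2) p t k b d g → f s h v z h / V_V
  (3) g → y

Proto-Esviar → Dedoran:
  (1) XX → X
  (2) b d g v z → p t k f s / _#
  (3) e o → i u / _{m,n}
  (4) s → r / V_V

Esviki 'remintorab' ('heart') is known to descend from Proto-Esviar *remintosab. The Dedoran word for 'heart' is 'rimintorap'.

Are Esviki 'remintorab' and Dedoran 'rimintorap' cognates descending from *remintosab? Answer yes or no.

Derive the expected Dedoran reflex of *remintosab:
Dedoran: start from *remintosab.
  rule 1: no change — remintosab
  rule 2 (final devoicing): remintosab → remintosap
  rule 3 (pre-nasal raising): remintosap → rimintosap
  rule 4 (rhotacism): rimintosap → rimintorap
  ⇒ Dedoran rimintorap
Dedoran 'rimintorap' matches the regular reflex exactly, so the pair is cognate.

yes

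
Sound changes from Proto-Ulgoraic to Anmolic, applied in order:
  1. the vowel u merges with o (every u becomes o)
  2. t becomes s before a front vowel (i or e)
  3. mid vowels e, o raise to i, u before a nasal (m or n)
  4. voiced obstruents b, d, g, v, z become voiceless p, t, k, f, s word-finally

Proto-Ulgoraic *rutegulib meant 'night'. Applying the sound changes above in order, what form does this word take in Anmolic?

rosegolip

Anmolic: start from *rutegulib.
  rule 1 (vowel merger): rutegulib → rotegolib
  rule 2 (palatalisation): rotegolib → rosegolib
  rule 3: no change — rosegolib
  rule 4 (final devoicing): rosegolib → rosegolip
  ⇒ Anmolic rosegolip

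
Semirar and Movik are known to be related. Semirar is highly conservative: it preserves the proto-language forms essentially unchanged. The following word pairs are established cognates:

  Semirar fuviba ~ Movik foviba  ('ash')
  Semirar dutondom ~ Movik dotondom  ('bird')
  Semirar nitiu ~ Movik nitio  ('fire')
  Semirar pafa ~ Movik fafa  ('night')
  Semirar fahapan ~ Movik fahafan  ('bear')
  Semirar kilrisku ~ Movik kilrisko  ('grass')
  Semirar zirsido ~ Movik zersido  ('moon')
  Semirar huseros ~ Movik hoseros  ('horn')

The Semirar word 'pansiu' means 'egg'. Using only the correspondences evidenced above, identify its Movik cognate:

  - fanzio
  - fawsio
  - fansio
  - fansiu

pafa ~ fafa — Semirar p corresponds to Movik f word-initially before a back vowel.
nitiu ~ nitio — Semirar u corresponds to Movik o word-finally.
Applying these to Semirar 'pansiu':
  pansiu → fansiu   (p→f word-initially before a back vowel)
  fansiu → fansio   (u→o word-finally)
So the Movik cognate is 'fansio'.

fansio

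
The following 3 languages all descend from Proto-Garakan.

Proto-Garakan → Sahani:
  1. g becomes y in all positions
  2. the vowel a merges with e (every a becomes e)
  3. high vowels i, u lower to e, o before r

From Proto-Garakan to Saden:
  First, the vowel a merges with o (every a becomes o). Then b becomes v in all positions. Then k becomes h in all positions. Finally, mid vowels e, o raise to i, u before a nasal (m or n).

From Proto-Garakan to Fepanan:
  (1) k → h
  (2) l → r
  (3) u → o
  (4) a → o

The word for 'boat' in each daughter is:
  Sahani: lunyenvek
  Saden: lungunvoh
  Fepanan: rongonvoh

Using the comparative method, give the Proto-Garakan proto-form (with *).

*lunganvak

Position 2: Sahani has u, Saden has u, Fepanan has o. Sahani preserves u here (none of its changes turn any other segment into u), so the proto-segment is *u.
Position 1: Sahani has l, Saden has l, Fepanan has r. Sahani preserves l here (none of its changes turn any other segment into l), so the proto-segment is *l.
Continuing position by position gives *lunganvak; check it forward:
Sahani: start from *lunganvak.
  rule 1 (unconditioned shift): lunganvak → lunyanvak
  rule 2 (vowel merger): lunyanvak → lunyenvek
  rule 3: no change — lunyenvek
  ⇒ Sahani lunyenvek
Saden: start from *lunganvak.
  rule 1 (vowel merger): lunganvak → lungonvok
  rule 2: no change — lungonvok
  rule 3 (unconditioned shift): lungonvok → lungonvoh
  rule 4 (pre-nasal raising): lungonvoh → lungunvoh
  ⇒ Saden lungunvoh
Fepanan: *lunganvak
  lunganvak → lunganvah   [unconditioned shift]
  lunganvah → runganvah   [unconditioned shift]
  runganvah → ronganvah   [vowel merger]
  ronganvah → rongonvoh   [vowel merger]
  giving Fepanan rongonvoh.
Only *lunganvak yields all of Sahani lunyenvek, Saden lungunvoh, Fepanan rongonvoh.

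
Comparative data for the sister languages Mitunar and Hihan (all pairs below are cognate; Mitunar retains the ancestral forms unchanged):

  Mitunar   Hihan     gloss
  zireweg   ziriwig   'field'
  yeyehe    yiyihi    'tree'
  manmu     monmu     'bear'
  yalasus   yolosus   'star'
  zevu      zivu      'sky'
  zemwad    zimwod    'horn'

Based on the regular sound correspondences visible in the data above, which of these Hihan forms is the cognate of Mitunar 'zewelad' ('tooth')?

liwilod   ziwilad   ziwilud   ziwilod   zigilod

zireweg ~ ziriwig, yeyehe ~ yiyihi — Mitunar e corresponds to Hihan i after a consonant, before a consonant other than r, m, n, p, b, f, v.
yalasus ~ yolosus, zemwad ~ zimwod — Mitunar a corresponds to Hihan o after a consonant, before a consonant other than r, m, n, p, b, f, v.
Applying these to Mitunar 'zewelad':
  zewelad → ziwelad   (e→i after a consonant, before a consonant other than r, m, n, p, b, f, v)
  ziwelad → ziwilad   (e→i after a consonant, before a consonant other than r, m, n, p, b, f, v)
  ziwilad → ziwilod   (a→o after a consonant, before a consonant other than r, m, n, p, b, f, v)
So the Hihan cognate is 'ziwilod'.

ziwilod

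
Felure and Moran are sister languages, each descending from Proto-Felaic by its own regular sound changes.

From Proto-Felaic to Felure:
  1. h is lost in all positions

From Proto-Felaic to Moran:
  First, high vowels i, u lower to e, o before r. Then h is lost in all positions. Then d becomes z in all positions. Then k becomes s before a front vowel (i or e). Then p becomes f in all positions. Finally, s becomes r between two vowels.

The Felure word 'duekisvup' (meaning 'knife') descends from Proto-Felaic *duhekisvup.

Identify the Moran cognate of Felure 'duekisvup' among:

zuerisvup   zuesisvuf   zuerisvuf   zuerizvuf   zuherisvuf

Moran: *duhekisvup > duekisvup > zuekisvup > zuesisvup > zuesisvuf > zuerisvuf  (by h-loss, unconditioned shift, palatalisation, unconditioned shift, rhotacism)
The other candidates each miss or misapply at least one Moran change.

zuerisvuf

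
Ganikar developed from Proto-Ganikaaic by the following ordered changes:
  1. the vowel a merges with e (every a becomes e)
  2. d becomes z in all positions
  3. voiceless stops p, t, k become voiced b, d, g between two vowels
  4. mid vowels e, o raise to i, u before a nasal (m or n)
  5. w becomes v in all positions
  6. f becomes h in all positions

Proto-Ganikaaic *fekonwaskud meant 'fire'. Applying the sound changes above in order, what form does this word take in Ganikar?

hegunveskuz

Ganikar: start from *fekonwaskud.
  rule 1 (vowel merger): fekonwaskud → fekonweskud
  rule 2 (unconditioned shift): fekonweskud → fekonweskuz
  rule 3 (intervocalic voicing): fekonweskuz → fegonweskuz
  rule 4 (pre-nasal raising): fegonweskuz → fegunweskuz
  rule 5 (unconditioned shift): fegunweskuz → fegunveskuz
  rule 6 (unconditioned shift): fegunveskuz → hegunveskuz
  ⇒ Ganikar hegunveskuz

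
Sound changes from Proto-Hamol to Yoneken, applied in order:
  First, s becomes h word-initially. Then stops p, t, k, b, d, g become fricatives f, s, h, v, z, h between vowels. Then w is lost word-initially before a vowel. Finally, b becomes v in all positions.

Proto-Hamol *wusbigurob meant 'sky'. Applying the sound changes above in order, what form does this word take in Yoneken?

Yoneken: start from *wusbigurob.
  rule 1: no change — wusbigurob
  rule 2 (intervocalic lenition): wusbigurob → wusbihurob
  rule 3 (glide loss): wusbihurob → usbihurob
  rule 4 (unconditioned shift): usbihurob → usvihurov
  ⇒ Yoneken usvihurov

usvihurov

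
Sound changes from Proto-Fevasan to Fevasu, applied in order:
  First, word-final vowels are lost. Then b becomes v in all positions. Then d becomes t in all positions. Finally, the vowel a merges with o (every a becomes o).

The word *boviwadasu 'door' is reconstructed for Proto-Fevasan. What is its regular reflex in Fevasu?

Fevasu: *boviwadasu
  boviwadasu → boviwadas   [apocope]
  boviwadas → voviwadas   [unconditioned shift]
  voviwadas → voviwatas   [unconditioned shift]
  voviwatas → voviwotos   [vowel merger]
  giving Fevasu voviwotos.

voviwotos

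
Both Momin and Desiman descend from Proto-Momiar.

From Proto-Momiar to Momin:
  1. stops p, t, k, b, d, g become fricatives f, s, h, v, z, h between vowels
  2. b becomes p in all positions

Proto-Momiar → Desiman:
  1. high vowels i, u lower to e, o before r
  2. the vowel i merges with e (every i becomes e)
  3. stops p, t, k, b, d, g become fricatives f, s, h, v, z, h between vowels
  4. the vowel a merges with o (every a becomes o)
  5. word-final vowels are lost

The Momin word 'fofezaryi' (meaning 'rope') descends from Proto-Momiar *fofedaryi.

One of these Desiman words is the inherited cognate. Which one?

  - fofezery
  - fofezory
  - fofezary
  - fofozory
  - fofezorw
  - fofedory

fofezory

Desiman: *fofedaryi > fofedarye > fofezarye > fofezorye > fofezory  (by vowel merger, intervocalic lenition, vowel merger, apocope)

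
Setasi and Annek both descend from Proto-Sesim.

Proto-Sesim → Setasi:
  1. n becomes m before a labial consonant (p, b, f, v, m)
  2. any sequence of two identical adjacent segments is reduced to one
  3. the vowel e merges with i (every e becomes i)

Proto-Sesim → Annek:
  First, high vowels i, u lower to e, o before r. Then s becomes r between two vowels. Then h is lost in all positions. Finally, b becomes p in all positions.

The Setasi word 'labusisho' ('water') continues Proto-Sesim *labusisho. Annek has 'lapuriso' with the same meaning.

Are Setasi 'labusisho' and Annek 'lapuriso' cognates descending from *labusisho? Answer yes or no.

yes

Derive the expected Annek reflex of *labusisho:
Annek: start from *labusisho.
  rule 1: no change — labusisho
  rule 2 (rhotacism): labusisho → laburisho
  rule 3 (h-loss): laburisho → laburiso
  rule 4 (unconditioned shift): laburiso → lapuriso
  ⇒ Annek lapuriso
Annek 'lapuriso' matches the regular reflex exactly, so the pair is cognate.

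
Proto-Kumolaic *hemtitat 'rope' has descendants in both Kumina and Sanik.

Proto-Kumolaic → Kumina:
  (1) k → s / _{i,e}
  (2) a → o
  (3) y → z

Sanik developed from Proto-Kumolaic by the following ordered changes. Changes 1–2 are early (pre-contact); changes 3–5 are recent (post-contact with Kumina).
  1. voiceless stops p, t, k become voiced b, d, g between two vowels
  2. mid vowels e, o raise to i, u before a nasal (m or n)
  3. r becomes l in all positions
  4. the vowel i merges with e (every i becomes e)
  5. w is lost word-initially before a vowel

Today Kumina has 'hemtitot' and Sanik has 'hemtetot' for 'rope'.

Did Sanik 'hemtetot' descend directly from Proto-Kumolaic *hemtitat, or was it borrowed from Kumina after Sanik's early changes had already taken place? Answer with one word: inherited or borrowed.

If inherited, *hemtitat would pass through all of Sanik's changes:
Sanik: start from *hemtitat.
  rule 1 (intervocalic voicing): hemtitat → hemtidat
  rule 2 (pre-nasal raising): hemtidat → himtidat
  rule 3: no change — himtidat
  rule 4 (vowel merger): himtidat → hemtedat
  rule 5: no change — hemtedat
  ⇒ Sanik hemtedat
If borrowed from Kumina 'hemtitot' after the early changes, it would undergo only the recent ones:
  rule 3 (unconditioned shift): no change (hemtitot)
  rule 4 (vowel merger): hemtitot → hemtetot
  rule 5 (glide loss): no change (hemtetot)
  ⇒ as a loan: hemtetot
Sanik 'hemtetot' matches the loan outcome 'hemtetot', not the inherited 'hemtedat' — it skipped the early Sanik changes, so it was borrowed from Kumina.

borrowed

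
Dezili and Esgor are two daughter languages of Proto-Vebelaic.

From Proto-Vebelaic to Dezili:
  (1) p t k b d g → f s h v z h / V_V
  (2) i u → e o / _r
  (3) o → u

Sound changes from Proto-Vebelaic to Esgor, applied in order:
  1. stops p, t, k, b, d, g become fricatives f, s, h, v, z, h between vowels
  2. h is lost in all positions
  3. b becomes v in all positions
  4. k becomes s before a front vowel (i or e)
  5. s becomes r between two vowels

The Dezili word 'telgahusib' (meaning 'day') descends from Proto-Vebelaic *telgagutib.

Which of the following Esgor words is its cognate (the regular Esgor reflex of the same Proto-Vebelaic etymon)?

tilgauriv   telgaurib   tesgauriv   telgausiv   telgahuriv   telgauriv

Esgor: *telgagutib
  telgagutib → telgahusib   [intervocalic lenition]
  telgahusib → telgausib   [h-loss]
  telgausib → telgausiv   [unconditioned shift]
  telgausiv (rule 4 does not apply)
  telgausiv → telgauriv   [rhotacism]
  giving Esgor telgauriv.
Among the options, 'telgauriv' alone shows every Esgor change applied in order.

telgauriv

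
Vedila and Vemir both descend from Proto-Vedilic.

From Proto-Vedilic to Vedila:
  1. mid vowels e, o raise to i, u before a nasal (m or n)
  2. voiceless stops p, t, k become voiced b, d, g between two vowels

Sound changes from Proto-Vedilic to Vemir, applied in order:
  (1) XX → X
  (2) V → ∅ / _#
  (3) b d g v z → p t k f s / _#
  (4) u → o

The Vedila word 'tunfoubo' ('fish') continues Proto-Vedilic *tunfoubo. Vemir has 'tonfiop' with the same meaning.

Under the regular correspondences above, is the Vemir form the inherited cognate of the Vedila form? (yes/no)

no

Derive the expected Vemir reflex of *tunfoubo:
Vemir: *tunfoubo
  tunfoubo (rule 1 does not apply)
  tunfoubo → tunfoub   [apocope]
  tunfoub → tunfoup   [final devoicing]
  tunfoup → tonfoop   [vowel merger]
  giving Vemir tonfoop.
The regular Vemir reflex would be 'tonfoop', but the attested form is 'tonfiop'. The correspondence is irregular, so they are not cognates (the Vemir form has a different source).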